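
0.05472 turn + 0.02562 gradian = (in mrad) 344.2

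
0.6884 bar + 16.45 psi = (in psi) 26.43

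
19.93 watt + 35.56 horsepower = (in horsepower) 35.59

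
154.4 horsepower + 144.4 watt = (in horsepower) 154.6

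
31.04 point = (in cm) 1.095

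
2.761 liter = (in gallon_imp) 0.6073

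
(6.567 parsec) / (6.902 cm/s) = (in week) 4.854e+12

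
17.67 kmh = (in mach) 0.01442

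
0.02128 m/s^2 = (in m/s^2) 0.02128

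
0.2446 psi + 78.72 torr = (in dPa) 1.218e+05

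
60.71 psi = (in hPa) 4186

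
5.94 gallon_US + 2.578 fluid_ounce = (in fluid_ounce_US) 762.9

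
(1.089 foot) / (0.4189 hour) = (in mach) 6.464e-07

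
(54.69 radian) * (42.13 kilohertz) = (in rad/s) 2.304e+06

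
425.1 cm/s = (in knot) 8.263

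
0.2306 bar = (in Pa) 2.306e+04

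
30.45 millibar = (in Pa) 3045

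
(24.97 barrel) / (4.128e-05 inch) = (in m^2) 3.786e+06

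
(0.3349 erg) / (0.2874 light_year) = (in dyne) 1.232e-18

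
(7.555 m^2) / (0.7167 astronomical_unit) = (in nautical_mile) 3.805e-14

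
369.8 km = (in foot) 1.213e+06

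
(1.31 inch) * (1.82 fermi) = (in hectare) 6.056e-21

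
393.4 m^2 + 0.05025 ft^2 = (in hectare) 0.03934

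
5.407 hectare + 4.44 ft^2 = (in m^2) 5.407e+04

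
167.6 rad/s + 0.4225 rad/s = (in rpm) 1604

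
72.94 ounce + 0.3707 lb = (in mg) 2.236e+06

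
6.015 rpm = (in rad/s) 0.6299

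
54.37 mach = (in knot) 3.599e+04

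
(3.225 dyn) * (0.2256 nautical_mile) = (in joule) 0.01347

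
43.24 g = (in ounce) 1.525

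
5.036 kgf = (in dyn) 4.939e+06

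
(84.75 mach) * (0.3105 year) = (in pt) 8.01e+14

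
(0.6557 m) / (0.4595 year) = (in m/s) 4.525e-08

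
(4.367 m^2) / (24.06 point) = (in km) 0.5145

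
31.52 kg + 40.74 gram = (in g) 3.156e+04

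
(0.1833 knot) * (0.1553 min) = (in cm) 87.87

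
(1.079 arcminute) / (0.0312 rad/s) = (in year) 3.19e-10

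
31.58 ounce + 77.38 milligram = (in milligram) 8.954e+05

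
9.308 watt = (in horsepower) 0.01248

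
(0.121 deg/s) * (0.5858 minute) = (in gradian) 4.725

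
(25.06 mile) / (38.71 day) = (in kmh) 0.04341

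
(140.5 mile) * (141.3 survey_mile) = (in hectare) 5.142e+06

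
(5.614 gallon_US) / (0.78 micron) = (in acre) 6.732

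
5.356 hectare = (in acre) 13.23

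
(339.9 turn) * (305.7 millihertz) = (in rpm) 6234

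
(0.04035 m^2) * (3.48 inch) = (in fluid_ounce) 120.6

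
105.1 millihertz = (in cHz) 10.51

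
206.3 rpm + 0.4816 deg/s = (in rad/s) 21.61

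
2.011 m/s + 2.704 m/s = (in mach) 0.01385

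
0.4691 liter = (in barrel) 0.002951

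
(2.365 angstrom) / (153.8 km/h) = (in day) 6.407e-17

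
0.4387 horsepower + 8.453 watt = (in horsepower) 0.45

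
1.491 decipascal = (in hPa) 0.001491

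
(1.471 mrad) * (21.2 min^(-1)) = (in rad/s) 0.0005198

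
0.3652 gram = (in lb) 0.0008051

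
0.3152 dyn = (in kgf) 3.214e-07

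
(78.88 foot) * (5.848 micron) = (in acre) 3.474e-08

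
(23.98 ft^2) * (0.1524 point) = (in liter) 0.1198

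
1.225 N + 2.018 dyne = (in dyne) 1.225e+05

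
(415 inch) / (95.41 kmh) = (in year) 1.261e-08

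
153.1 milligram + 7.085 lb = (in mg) 3.214e+06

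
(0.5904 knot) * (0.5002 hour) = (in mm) 5.469e+05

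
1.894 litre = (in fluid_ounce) 64.04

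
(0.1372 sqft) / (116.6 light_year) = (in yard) 1.264e-20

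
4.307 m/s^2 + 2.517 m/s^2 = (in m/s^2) 6.824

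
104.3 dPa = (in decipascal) 104.3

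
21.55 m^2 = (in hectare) 0.002155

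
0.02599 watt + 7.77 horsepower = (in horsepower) 7.77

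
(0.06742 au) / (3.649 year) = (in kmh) 315.5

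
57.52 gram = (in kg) 0.05752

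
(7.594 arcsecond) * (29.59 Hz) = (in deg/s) 0.06242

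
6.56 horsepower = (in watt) 4892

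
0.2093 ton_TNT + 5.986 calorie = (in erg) 8.757e+15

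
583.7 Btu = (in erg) 6.158e+12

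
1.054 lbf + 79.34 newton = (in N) 84.03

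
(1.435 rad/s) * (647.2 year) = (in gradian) 1.865e+12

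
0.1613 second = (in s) 0.1613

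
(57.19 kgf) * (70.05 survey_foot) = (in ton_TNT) 2.862e-06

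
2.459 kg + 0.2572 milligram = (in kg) 2.459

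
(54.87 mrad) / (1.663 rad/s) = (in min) 0.0005499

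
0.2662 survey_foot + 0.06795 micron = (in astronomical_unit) 5.424e-13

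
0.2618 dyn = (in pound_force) 5.885e-07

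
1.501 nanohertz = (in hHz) 1.501e-11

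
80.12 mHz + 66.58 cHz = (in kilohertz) 0.0007459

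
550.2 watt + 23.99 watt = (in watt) 574.2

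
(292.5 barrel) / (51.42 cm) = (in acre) 0.02235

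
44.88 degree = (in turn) 0.1247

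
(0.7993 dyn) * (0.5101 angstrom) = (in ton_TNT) 9.745e-26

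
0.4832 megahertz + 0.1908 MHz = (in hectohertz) 6740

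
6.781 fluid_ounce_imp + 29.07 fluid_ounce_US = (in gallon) 0.278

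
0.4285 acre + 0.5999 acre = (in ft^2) 4.48e+04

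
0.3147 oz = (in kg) 0.008922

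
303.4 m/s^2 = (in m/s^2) 303.4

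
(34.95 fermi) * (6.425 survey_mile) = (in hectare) 3.614e-14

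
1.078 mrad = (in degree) 0.06176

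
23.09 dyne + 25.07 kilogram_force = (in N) 245.9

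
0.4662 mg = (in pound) 1.028e-06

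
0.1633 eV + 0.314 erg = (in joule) 3.14e-08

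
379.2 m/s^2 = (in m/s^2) 379.2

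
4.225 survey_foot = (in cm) 128.8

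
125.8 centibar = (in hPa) 1258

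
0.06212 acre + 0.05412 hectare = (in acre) 0.1959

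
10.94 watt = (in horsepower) 0.01467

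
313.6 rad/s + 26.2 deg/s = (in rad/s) 314.1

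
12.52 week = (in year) 0.2401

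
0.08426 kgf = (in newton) 0.8263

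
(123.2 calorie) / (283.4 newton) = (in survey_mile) 0.00113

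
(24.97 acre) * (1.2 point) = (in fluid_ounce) 1.446e+06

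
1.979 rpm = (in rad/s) 0.2072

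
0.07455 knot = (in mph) 0.08579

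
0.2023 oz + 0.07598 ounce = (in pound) 0.01739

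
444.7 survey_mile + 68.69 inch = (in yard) 7.827e+05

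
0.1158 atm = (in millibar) 117.3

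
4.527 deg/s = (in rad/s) 0.07901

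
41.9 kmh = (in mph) 26.04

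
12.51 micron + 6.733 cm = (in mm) 67.34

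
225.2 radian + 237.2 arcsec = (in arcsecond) 4.645e+07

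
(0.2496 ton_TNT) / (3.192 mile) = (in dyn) 2.033e+10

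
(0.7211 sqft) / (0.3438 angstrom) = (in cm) 1.949e+11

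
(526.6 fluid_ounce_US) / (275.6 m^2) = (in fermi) 5.651e+10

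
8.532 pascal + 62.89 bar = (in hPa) 6.289e+04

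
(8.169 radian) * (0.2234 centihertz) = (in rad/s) 0.01825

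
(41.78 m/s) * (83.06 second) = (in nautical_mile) 1.874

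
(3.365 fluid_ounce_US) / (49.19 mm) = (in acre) 4.999e-07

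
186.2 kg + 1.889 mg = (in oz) 6568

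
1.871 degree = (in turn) 0.005197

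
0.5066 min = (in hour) 0.008443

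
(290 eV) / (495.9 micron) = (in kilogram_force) 9.554e-15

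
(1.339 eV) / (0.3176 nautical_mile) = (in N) 3.647e-22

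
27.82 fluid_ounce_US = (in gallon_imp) 0.181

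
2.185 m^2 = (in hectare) 0.0002185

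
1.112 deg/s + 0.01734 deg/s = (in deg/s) 1.129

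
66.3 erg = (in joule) 6.63e-06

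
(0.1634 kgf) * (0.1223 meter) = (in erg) 1.96e+06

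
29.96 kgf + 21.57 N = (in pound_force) 70.9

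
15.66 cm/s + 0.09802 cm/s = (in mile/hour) 0.3525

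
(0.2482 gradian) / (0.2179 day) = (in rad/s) 2.071e-07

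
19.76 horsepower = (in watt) 1.474e+04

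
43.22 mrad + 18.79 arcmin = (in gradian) 3.099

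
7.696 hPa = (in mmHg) 5.772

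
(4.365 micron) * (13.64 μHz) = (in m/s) 5.954e-11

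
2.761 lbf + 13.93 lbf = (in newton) 74.25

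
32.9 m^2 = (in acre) 0.00813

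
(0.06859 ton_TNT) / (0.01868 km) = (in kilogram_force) 1.567e+06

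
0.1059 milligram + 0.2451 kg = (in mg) 2.451e+05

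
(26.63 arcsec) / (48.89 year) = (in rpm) 7.996e-13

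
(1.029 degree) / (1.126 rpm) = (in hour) 4.231e-05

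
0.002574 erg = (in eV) 1.607e+09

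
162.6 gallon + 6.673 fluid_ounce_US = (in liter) 615.7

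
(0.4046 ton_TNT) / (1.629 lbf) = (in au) 0.001562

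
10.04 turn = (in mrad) 6.308e+04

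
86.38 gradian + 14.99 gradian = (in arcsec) 3.284e+05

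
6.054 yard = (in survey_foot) 18.16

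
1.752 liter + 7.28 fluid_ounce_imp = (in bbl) 0.01232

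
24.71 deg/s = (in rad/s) 0.4313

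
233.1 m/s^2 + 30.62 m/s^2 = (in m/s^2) 263.7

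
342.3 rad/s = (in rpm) 3269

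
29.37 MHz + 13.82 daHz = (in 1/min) 1.762e+09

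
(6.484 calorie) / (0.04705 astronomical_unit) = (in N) 3.854e-09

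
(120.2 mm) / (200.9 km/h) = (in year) 6.83e-11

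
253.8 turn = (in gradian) 1.015e+05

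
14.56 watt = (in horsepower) 0.01953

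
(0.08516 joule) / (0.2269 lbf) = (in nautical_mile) 4.556e-05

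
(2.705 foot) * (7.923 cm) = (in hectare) 6.532e-06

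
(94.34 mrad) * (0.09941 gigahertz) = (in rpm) 8.956e+07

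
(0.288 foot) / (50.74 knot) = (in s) 0.003363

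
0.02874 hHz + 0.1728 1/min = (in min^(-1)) 172.6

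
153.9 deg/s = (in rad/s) 2.686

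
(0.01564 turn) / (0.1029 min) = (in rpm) 0.152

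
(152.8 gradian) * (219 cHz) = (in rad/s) 5.256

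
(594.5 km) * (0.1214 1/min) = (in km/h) 4330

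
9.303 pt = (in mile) 2.039e-06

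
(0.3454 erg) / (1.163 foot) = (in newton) 9.744e-08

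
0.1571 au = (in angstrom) 2.35e+20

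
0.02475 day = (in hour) 0.594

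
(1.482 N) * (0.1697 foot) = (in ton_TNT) 1.832e-11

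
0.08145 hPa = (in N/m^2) 8.145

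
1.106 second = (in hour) 0.0003072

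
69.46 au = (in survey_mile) 6.457e+09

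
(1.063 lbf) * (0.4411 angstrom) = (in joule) 2.086e-10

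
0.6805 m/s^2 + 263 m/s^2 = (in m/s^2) 263.7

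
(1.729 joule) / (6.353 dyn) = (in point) 7.715e+07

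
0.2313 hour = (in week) 0.001377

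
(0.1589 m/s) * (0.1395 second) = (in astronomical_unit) 1.482e-13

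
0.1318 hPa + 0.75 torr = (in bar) 0.001132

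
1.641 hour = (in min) 98.46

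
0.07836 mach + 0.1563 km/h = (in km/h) 96.21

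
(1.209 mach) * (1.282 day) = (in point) 1.293e+11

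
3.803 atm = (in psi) 55.89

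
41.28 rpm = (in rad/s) 4.323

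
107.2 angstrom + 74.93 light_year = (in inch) 2.791e+19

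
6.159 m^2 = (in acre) 0.001522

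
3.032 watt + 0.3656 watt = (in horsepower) 0.004556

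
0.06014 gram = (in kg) 6.014e-05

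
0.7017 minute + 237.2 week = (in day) 1660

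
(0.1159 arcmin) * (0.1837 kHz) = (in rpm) 0.05914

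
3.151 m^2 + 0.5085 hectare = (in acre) 1.257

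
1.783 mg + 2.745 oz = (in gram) 77.82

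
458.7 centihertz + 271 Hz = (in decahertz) 27.56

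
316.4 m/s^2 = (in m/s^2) 316.4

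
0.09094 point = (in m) 3.208e-05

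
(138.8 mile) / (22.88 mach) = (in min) 0.4779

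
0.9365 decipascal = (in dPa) 0.9365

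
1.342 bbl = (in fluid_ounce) 7215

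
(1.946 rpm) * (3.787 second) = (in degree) 44.22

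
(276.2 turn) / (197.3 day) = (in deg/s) 0.005833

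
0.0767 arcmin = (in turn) 3.551e-06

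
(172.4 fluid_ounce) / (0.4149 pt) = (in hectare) 0.003483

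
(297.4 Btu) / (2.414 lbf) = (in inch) 1.15e+06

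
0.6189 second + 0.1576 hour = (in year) 1.801e-05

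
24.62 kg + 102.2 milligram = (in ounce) 868.4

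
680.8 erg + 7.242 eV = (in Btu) 6.453e-08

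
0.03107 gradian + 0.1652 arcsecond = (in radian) 0.0004888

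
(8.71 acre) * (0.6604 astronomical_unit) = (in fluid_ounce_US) 1.178e+20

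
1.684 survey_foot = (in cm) 51.33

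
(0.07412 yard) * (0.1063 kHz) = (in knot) 14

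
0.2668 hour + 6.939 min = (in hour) 0.3824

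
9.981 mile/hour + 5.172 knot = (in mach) 0.02092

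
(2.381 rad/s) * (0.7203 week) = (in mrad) 1.037e+09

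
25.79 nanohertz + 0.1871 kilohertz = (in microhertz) 1.871e+08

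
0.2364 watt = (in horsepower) 0.000317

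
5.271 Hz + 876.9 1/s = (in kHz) 0.8822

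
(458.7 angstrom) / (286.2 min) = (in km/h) 9.616e-12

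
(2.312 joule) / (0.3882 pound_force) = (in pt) 3795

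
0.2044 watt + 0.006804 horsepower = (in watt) 5.278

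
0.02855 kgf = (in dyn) 2.8e+04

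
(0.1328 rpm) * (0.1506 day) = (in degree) 1.037e+04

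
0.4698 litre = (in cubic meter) 0.0004698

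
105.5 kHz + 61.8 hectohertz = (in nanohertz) 1.117e+14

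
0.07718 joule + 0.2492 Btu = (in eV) 1.641e+21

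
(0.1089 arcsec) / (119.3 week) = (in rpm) 6.988e-14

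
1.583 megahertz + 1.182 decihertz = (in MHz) 1.583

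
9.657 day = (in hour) 231.8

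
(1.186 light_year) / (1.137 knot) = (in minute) 3.197e+14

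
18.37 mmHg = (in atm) 0.02417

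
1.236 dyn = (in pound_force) 2.779e-06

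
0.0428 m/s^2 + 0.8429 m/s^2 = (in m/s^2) 0.8857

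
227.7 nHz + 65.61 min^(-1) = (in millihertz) 1094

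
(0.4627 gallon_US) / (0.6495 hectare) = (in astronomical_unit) 1.803e-18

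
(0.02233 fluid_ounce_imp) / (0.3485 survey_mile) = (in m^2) 1.131e-09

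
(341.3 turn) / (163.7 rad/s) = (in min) 0.2183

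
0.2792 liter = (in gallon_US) 0.07376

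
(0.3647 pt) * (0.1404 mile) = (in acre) 7.183e-06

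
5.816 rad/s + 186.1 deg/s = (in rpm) 86.56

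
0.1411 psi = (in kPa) 0.9729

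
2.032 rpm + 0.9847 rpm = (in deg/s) 18.1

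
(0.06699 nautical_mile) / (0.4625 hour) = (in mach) 0.0002188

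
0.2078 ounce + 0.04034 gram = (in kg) 0.005931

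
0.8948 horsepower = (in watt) 667.3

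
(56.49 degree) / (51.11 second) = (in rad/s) 0.01929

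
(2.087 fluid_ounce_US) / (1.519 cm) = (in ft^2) 0.04374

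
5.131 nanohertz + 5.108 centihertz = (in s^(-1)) 0.05108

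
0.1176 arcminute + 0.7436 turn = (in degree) 267.7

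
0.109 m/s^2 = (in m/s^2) 0.109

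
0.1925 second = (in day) 2.228e-06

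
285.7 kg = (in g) 2.857e+05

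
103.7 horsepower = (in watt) 7.733e+04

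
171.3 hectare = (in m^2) 1.713e+06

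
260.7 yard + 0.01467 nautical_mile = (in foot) 871.2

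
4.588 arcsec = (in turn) 3.54e-06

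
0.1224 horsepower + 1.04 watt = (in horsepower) 0.1238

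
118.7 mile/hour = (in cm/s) 5306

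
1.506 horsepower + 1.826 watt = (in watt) 1125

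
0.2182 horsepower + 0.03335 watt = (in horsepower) 0.2182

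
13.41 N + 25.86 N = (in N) 39.27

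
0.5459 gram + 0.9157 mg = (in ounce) 0.01929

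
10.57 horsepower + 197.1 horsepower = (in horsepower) 207.7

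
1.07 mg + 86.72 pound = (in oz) 1388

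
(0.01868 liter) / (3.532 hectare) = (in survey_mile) 3.286e-13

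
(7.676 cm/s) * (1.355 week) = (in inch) 2.477e+06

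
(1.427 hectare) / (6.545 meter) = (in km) 2.18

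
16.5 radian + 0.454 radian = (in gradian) 1079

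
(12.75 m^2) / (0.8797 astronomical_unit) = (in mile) 6.02e-14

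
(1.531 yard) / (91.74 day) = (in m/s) 1.766e-07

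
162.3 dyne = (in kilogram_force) 0.0001655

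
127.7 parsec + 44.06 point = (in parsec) 127.7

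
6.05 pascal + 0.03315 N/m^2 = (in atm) 6.004e-05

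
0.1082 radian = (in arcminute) 372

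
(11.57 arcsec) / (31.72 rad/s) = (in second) 1.768e-06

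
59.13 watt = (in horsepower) 0.07929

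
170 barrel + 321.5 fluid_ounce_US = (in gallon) 7143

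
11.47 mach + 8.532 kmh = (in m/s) 3908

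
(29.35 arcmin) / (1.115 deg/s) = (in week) 7.254e-07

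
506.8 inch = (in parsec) 4.172e-16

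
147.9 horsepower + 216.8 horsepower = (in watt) 2.72e+05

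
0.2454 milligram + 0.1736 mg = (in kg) 4.19e-07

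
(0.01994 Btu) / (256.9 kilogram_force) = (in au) 5.582e-14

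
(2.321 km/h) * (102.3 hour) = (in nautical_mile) 128.2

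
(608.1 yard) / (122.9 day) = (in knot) 0.0001018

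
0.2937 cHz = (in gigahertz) 2.937e-12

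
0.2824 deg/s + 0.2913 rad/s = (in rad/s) 0.2962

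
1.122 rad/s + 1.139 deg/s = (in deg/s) 65.42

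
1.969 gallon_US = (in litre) 7.453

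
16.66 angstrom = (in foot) 5.466e-09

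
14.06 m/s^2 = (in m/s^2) 14.06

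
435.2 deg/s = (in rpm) 72.53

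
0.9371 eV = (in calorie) 3.588e-20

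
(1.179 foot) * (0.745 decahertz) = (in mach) 0.007863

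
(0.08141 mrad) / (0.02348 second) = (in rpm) 0.03311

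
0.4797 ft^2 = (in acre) 1.101e-05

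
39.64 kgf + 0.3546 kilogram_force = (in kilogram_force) 39.99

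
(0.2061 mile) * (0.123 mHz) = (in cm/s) 4.08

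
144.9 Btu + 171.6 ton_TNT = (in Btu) 6.805e+08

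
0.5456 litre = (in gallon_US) 0.1441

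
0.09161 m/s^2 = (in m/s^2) 0.09161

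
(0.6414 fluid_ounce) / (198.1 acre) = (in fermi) 2.366e+04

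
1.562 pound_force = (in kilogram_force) 0.7085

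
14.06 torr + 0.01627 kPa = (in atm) 0.01866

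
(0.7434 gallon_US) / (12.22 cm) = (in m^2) 0.02303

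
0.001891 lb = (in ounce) 0.03026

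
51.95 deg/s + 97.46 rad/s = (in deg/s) 5636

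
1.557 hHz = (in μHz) 1.557e+08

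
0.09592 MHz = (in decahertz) 9592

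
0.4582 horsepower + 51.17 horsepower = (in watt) 3.85e+04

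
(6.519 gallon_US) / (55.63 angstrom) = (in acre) 1096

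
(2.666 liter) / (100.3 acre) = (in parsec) 2.129e-25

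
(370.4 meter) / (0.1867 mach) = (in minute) 0.09711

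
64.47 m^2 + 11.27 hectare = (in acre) 27.86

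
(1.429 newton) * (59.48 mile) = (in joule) 1.368e+05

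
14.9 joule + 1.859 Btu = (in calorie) 472.3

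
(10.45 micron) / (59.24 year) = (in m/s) 5.594e-15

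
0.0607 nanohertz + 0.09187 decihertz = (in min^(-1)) 0.5512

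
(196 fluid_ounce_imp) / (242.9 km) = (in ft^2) 2.468e-07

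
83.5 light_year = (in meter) 7.9e+17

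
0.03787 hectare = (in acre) 0.09358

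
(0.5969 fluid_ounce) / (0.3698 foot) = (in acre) 3.87e-08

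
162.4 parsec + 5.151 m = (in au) 3.35e+07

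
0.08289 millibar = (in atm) 8.181e-05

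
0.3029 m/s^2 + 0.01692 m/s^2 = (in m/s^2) 0.3198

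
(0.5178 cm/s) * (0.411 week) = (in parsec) 4.171e-14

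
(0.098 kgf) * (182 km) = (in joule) 1.749e+05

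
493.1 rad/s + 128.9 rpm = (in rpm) 4838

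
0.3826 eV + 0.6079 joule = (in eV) 3.794e+18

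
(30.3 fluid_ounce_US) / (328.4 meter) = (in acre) 6.743e-10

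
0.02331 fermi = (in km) 2.331e-20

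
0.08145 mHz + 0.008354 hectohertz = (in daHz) 0.08355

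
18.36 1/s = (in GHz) 1.836e-08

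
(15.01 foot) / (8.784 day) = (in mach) 1.77e-08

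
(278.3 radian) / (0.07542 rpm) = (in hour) 9.788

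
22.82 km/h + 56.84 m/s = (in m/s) 63.18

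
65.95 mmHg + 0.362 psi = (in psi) 1.637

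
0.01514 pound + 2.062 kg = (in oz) 72.98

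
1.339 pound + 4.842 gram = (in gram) 612.2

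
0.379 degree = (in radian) 0.006615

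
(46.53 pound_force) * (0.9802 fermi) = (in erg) 2.029e-06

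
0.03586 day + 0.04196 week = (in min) 474.6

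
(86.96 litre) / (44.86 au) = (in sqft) 1.395e-13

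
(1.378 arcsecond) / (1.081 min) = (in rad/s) 1.03e-07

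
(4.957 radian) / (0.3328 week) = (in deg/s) 0.001411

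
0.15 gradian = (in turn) 0.000375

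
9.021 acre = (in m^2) 3.651e+04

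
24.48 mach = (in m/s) 8335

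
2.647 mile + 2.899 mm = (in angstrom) 4.26e+13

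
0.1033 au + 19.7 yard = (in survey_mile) 9.602e+06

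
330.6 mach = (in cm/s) 1.126e+07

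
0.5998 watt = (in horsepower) 0.0008043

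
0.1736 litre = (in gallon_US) 0.04586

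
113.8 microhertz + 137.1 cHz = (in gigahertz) 1.371e-09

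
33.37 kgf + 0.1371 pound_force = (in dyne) 3.279e+07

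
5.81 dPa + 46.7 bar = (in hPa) 4.67e+04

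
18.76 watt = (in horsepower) 0.02516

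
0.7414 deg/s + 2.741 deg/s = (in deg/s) 3.482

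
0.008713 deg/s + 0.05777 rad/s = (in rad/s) 0.05792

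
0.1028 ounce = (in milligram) 2914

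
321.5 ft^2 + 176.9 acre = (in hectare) 71.59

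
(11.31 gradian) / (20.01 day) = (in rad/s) 1.028e-07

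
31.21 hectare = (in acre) 77.12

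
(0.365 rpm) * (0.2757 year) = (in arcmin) 1.142e+09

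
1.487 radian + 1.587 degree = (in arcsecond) 3.124e+05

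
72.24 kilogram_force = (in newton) 708.4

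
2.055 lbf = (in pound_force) 2.055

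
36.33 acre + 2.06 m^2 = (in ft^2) 1.583e+06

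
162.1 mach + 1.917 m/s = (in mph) 1.235e+05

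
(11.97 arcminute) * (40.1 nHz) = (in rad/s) 1.396e-10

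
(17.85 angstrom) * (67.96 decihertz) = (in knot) 2.358e-08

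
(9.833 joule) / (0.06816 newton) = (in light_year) 1.525e-14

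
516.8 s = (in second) 516.8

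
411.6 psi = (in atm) 28.01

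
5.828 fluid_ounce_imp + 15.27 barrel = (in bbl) 15.27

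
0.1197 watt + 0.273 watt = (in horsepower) 0.0005266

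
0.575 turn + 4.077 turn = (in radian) 29.23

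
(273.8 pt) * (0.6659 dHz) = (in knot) 0.0125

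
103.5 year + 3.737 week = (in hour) 9.073e+05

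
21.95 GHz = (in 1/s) 2.195e+10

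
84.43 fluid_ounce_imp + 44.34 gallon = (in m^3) 0.1702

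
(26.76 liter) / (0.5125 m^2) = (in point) 148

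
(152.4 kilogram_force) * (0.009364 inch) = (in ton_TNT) 8.496e-11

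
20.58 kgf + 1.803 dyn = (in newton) 201.8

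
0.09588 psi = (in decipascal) 6611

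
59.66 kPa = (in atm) 0.5888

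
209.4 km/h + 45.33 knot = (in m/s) 81.49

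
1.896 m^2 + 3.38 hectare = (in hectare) 3.38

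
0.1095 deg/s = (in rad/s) 0.001911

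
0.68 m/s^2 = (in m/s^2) 0.68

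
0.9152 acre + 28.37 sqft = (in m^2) 3706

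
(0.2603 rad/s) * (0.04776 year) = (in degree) 2.246e+07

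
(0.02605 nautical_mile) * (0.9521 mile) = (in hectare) 7.392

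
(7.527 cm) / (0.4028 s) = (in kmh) 0.6727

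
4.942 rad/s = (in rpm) 47.19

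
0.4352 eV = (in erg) 6.973e-13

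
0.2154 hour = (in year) 2.459e-05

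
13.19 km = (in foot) 4.327e+04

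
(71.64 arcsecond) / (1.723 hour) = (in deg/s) 3.208e-06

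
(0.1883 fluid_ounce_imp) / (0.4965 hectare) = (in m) 1.078e-09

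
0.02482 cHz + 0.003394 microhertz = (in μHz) 248.2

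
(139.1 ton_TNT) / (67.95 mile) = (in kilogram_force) 5.427e+05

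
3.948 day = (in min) 5685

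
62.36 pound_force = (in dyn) 2.774e+07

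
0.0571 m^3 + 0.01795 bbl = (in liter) 59.95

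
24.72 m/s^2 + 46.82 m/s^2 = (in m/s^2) 71.54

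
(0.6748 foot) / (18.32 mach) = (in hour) 9.159e-09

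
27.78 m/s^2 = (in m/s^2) 27.78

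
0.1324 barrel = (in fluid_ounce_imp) 740.9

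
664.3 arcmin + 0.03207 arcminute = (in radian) 0.1932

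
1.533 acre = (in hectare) 0.6204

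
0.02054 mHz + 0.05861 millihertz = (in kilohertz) 7.915e-08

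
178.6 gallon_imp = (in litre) 811.9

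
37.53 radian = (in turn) 5.973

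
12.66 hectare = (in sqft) 1.363e+06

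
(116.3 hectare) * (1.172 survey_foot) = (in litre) 4.155e+08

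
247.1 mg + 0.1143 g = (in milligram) 361.4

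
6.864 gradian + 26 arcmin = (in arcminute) 396.7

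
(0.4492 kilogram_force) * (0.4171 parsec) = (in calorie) 1.355e+16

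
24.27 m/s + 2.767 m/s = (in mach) 0.0794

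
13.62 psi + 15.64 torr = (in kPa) 95.99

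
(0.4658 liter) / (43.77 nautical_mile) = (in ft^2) 6.185e-08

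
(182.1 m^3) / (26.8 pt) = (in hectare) 1.926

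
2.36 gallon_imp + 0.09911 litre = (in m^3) 0.01083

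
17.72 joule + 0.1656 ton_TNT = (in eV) 4.325e+27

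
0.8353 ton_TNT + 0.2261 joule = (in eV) 2.181e+28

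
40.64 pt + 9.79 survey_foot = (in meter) 2.998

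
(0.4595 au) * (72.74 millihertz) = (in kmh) 1.8e+10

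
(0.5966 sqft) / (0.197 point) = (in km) 0.7975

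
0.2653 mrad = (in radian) 0.0002653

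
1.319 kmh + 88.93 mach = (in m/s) 3.028e+04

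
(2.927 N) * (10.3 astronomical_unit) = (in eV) 2.815e+31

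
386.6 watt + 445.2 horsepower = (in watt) 3.324e+05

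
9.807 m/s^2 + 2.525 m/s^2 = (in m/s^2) 12.33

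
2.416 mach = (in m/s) 822.6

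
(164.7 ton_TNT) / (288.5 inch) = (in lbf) 2.114e+10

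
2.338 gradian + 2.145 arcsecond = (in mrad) 36.74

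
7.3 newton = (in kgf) 0.7444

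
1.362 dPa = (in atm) 1.344e-06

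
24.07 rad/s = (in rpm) 229.9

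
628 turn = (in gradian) 2.512e+05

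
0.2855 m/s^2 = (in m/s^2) 0.2855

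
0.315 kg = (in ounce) 11.11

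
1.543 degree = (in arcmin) 92.58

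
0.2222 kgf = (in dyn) 2.179e+05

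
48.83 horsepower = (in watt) 3.641e+04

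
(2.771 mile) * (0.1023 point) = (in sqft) 1.732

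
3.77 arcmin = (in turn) 0.0001745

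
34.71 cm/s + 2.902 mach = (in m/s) 988.5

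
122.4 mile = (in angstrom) 1.97e+15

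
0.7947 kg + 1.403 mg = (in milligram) 7.947e+05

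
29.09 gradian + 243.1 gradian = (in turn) 0.6805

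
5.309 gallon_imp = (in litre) 24.14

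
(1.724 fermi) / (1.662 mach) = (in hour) 8.462e-22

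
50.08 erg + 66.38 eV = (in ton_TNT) 1.197e-15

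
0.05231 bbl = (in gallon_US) 2.197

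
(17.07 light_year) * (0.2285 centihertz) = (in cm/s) 3.69e+16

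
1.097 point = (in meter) 0.000387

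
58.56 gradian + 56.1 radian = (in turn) 9.075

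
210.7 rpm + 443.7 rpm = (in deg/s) 3926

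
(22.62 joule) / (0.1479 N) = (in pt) 4.335e+05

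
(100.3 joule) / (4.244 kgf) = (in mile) 0.001497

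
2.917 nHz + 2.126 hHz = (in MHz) 0.0002126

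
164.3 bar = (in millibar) 1.643e+05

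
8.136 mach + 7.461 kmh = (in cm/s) 2.772e+05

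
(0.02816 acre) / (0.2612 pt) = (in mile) 768.5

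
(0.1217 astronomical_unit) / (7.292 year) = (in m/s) 79.17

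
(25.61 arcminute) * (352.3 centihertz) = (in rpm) 0.2506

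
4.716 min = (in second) 283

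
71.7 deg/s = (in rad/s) 1.251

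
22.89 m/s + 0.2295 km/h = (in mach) 0.06741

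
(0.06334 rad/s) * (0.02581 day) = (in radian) 141.2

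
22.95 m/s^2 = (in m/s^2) 22.95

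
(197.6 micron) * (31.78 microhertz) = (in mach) 1.844e-11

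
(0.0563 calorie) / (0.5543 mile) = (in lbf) 5.936e-05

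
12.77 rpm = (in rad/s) 1.337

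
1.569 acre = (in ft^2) 6.835e+04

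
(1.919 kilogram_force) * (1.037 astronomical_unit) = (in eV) 1.822e+31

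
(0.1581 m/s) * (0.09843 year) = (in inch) 1.932e+07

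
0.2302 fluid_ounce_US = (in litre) 0.006808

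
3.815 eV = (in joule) 6.112e-19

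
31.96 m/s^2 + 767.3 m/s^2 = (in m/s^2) 799.3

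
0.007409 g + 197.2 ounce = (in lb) 12.33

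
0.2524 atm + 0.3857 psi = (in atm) 0.2786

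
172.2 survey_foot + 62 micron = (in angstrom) 5.249e+11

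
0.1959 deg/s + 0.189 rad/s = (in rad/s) 0.1924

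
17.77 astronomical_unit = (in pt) 7.535e+15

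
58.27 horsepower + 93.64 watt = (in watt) 4.355e+04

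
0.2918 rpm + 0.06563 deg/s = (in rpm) 0.3027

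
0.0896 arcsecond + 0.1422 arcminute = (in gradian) 0.002661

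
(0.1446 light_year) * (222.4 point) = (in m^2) 1.073e+14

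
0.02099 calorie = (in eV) 5.481e+17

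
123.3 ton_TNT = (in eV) 3.22e+30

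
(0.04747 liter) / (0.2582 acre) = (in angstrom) 454.3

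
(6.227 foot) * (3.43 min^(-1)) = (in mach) 0.0003187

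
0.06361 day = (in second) 5496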